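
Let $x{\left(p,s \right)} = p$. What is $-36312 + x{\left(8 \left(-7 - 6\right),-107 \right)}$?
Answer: $-36416$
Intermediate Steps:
$-36312 + x{\left(8 \left(-7 - 6\right),-107 \right)} = -36312 + 8 \left(-7 - 6\right) = -36312 + 8 \left(-13\right) = -36312 - 104 = -36416$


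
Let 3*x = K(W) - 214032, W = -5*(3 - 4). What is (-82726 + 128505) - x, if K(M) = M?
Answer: 351364/3 ≈ 1.1712e+5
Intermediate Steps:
W = 5 (W = -5*(-1) = 5)
x = -214027/3 (x = (5 - 214032)/3 = (⅓)*(-214027) = -214027/3 ≈ -71342.)
(-82726 + 128505) - x = (-82726 + 128505) - 1*(-214027/3) = 45779 + 214027/3 = 351364/3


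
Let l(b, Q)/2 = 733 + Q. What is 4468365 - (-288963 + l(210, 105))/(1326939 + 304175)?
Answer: 7288412995897/1631114 ≈ 4.4684e+6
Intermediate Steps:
l(b, Q) = 1466 + 2*Q (l(b, Q) = 2*(733 + Q) = 1466 + 2*Q)
4468365 - (-288963 + l(210, 105))/(1326939 + 304175) = 4468365 - (-288963 + (1466 + 2*105))/(1326939 + 304175) = 4468365 - (-288963 + (1466 + 210))/1631114 = 4468365 - (-288963 + 1676)/1631114 = 4468365 - (-287287)/1631114 = 4468365 - 1*(-287287/1631114) = 4468365 + 287287/1631114 = 7288412995897/1631114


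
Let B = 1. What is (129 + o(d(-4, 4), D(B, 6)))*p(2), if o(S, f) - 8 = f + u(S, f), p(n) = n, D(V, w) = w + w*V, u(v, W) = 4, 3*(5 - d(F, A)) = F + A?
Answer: 306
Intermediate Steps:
d(F, A) = 5 - A/3 - F/3 (d(F, A) = 5 - (F + A)/3 = 5 - (A + F)/3 = 5 + (-A/3 - F/3) = 5 - A/3 - F/3)
D(V, w) = w + V*w
o(S, f) = 12 + f (o(S, f) = 8 + (f + 4) = 8 + (4 + f) = 12 + f)
(129 + o(d(-4, 4), D(B, 6)))*p(2) = (129 + (12 + 6*(1 + 1)))*2 = (129 + (12 + 6*2))*2 = (129 + (12 + 12))*2 = (129 + 24)*2 = 153*2 = 306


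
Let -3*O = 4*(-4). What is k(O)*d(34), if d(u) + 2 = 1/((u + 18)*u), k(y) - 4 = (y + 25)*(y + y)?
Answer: -2605295/3978 ≈ -654.93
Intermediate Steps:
O = 16/3 (O = -4*(-4)/3 = -⅓*(-16) = 16/3 ≈ 5.3333)
k(y) = 4 + 2*y*(25 + y) (k(y) = 4 + (y + 25)*(y + y) = 4 + (25 + y)*(2*y) = 4 + 2*y*(25 + y))
d(u) = -2 + 1/(u*(18 + u)) (d(u) = -2 + 1/((u + 18)*u) = -2 + 1/((18 + u)*u) = -2 + 1/(u*(18 + u)))
k(O)*d(34) = (4 + 2*(16/3)² + 50*(16/3))*((1 - 36*34 - 2*34²)/(34*(18 + 34))) = (4 + 2*(256/9) + 800/3)*((1/34)*(1 - 1224 - 2*1156)/52) = (4 + 512/9 + 800/3)*((1/34)*(1/52)*(1 - 1224 - 2312)) = 2948*((1/34)*(1/52)*(-3535))/9 = (2948/9)*(-3535/1768) = -2605295/3978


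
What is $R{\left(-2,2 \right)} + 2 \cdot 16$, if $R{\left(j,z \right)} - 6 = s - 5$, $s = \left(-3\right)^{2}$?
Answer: $42$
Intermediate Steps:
$s = 9$
$R{\left(j,z \right)} = 10$ ($R{\left(j,z \right)} = 6 + \left(9 - 5\right) = 6 + 4 = 10$)
$R{\left(-2,2 \right)} + 2 \cdot 16 = 10 + 2 \cdot 16 = 10 + 32 = 42$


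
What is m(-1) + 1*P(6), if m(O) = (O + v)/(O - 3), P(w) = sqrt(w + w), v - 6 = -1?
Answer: -1 + 2*sqrt(3) ≈ 2.4641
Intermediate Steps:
v = 5 (v = 6 - 1 = 5)
P(w) = sqrt(2)*sqrt(w) (P(w) = sqrt(2*w) = sqrt(2)*sqrt(w))
m(O) = (5 + O)/(-3 + O) (m(O) = (O + 5)/(O - 3) = (5 + O)/(-3 + O))
m(-1) + 1*P(6) = (5 - 1)/(-3 - 1) + 1*(sqrt(2)*sqrt(6)) = 4/(-4) + 1*(2*sqrt(3)) = -1/4*4 + 2*sqrt(3) = -1 + 2*sqrt(3)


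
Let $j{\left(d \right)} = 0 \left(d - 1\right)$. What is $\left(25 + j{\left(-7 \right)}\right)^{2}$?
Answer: $625$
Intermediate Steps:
$j{\left(d \right)} = 0$ ($j{\left(d \right)} = 0 \left(-1 + d\right) = 0$)
$\left(25 + j{\left(-7 \right)}\right)^{2} = \left(25 + 0\right)^{2} = 25^{2} = 625$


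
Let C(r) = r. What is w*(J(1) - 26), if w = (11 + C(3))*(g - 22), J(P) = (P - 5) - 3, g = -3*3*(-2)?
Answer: 1848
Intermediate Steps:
g = 18 (g = -9*(-2) = 18)
J(P) = -8 + P (J(P) = (-5 + P) - 3 = -8 + P)
w = -56 (w = (11 + 3)*(18 - 22) = 14*(-4) = -56)
w*(J(1) - 26) = -56*((-8 + 1) - 26) = -56*(-7 - 26) = -56*(-33) = 1848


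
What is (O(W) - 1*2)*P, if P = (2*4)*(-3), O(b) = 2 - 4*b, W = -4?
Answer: -384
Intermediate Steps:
O(b) = 2 - 4*b
P = -24 (P = 8*(-3) = -24)
(O(W) - 1*2)*P = ((2 - 4*(-4)) - 1*2)*(-24) = ((2 + 16) - 2)*(-24) = (18 - 2)*(-24) = 16*(-24) = -384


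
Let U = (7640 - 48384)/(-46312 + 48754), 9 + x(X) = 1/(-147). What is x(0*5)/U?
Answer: 12247/22687 ≈ 0.53982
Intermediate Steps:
x(X) = -1324/147 (x(X) = -9 + 1/(-147) = -9 - 1/147 = -1324/147)
U = -1852/111 (U = -40744/2442 = -40744*1/2442 = -1852/111 ≈ -16.685)
x(0*5)/U = -1324/(147*(-1852/111)) = -1324/147*(-111/1852) = 12247/22687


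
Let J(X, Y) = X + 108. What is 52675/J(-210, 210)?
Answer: -52675/102 ≈ -516.42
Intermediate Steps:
J(X, Y) = 108 + X
52675/J(-210, 210) = 52675/(108 - 210) = 52675/(-102) = 52675*(-1/102) = -52675/102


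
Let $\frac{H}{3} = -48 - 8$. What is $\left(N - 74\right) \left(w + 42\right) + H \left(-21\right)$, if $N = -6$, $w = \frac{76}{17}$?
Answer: $- \frac{3224}{17} \approx -189.65$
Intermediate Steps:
$w = \frac{76}{17}$ ($w = 76 \cdot \frac{1}{17} = \frac{76}{17} \approx 4.4706$)
$H = -168$ ($H = 3 \left(-48 - 8\right) = 3 \left(-56\right) = -168$)
$\left(N - 74\right) \left(w + 42\right) + H \left(-21\right) = \left(-6 - 74\right) \left(\frac{76}{17} + 42\right) - -3528 = \left(-80\right) \frac{790}{17} + 3528 = - \frac{63200}{17} + 3528 = - \frac{3224}{17}$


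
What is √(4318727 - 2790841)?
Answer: √1527886 ≈ 1236.1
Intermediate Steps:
√(4318727 - 2790841) = √1527886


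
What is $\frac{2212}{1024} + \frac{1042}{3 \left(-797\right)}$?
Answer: $\frac{1055471}{612096} \approx 1.7244$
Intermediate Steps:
$\frac{2212}{1024} + \frac{1042}{3 \left(-797\right)} = 2212 \cdot \frac{1}{1024} + \frac{1042}{-2391} = \frac{553}{256} + 1042 \left(- \frac{1}{2391}\right) = \frac{553}{256} - \frac{1042}{2391} = \frac{1055471}{612096}$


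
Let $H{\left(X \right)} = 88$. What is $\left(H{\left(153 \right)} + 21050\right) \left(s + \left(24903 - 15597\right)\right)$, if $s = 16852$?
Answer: $552927804$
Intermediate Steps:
$\left(H{\left(153 \right)} + 21050\right) \left(s + \left(24903 - 15597\right)\right) = \left(88 + 21050\right) \left(16852 + \left(24903 - 15597\right)\right) = 21138 \left(16852 + \left(24903 - 15597\right)\right) = 21138 \left(16852 + 9306\right) = 21138 \cdot 26158 = 552927804$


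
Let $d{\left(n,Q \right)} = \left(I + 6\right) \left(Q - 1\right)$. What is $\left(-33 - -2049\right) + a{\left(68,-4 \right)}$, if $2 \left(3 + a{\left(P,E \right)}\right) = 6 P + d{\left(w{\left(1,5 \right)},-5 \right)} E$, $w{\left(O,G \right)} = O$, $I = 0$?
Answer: $2289$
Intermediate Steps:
$d{\left(n,Q \right)} = -6 + 6 Q$ ($d{\left(n,Q \right)} = \left(0 + 6\right) \left(Q - 1\right) = 6 \left(-1 + Q\right) = -6 + 6 Q$)
$a{\left(P,E \right)} = -3 - 18 E + 3 P$ ($a{\left(P,E \right)} = -3 + \frac{6 P + \left(-6 + 6 \left(-5\right)\right) E}{2} = -3 + \frac{6 P + \left(-6 - 30\right) E}{2} = -3 + \frac{6 P - 36 E}{2} = -3 + \frac{- 36 E + 6 P}{2} = -3 - \left(- 3 P + 18 E\right) = -3 - 18 E + 3 P$)
$\left(-33 - -2049\right) + a{\left(68,-4 \right)} = \left(-33 - -2049\right) - -273 = \left(-33 + 2049\right) + \left(-3 + 72 + 204\right) = 2016 + 273 = 2289$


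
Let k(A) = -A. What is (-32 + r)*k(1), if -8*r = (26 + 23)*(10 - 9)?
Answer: 305/8 ≈ 38.125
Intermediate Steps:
r = -49/8 (r = -(26 + 23)*(10 - 9)/8 = -49/8 ≈ -6.1250)
(-32 + r)*k(1) = (-32 - 49/8)*(-1*1) = -305/8*(-1) = 305/8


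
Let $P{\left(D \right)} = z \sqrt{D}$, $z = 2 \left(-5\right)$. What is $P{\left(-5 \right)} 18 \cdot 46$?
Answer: $- 8280 i \sqrt{5} \approx - 18515.0 i$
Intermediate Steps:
$z = -10$
$P{\left(D \right)} = - 10 \sqrt{D}$
$P{\left(-5 \right)} 18 \cdot 46 = - 10 \sqrt{-5} \cdot 18 \cdot 46 = - 10 i \sqrt{5} \cdot 18 \cdot 46 = - 180 i \sqrt{5} \cdot 46 = - 8280 i \sqrt{5}$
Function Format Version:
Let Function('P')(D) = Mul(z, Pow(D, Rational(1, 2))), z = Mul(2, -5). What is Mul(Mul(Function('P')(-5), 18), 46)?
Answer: Mul(-8280, I, Pow(5, Rational(1, 2))) ≈ Mul(-18515., I)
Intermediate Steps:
z = -10
Function('P')(D) = Mul(-10, Pow(D, Rational(1, 2)))
Mul(Mul(Function('P')(-5), 18), 46) = Mul(Mul(Mul(-10, Pow(-5, Rational(1, 2))), 18), 46) = Mul(Mul(Mul(-10, Mul(I, Pow(5, Rational(1, 2)))), 18), 46) = Mul(Mul(Mul(-10, I, Pow(5, Rational(1, 2))), 18), 46) = Mul(Mul(-180, I, Pow(5, Rational(1, 2))), 46) = Mul(-8280, I, Pow(5, Rational(1, 2)))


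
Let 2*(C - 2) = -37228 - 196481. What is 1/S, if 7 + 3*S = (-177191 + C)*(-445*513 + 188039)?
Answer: 3/11834074694 ≈ 2.5351e-10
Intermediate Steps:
C = -233705/2 (C = 2 + (-37228 - 196481)/2 = 2 + (1/2)*(-233709) = 2 - 233709/2 = -233705/2 ≈ -1.1685e+5)
S = 11834074694/3 (S = -7/3 + ((-177191 - 233705/2)*(-445*513 + 188039))/3 = -7/3 + (-588087*(-228285 + 188039)/2)/3 = -7/3 + (-588087/2*(-40246))/3 = -7/3 + (1/3)*11834074701 = -7/3 + 3944691567 = 11834074694/3 ≈ 3.9447e+9)
1/S = 1/(11834074694/3) = 3/11834074694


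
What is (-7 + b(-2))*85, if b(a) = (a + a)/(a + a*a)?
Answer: -765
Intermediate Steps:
b(a) = 2*a/(a + a**2) (b(a) = (2*a)/(a + a**2) = 2*a/(a + a**2))
(-7 + b(-2))*85 = (-7 + 2/(1 - 2))*85 = (-7 + 2/(-1))*85 = (-7 + 2*(-1))*85 = (-7 - 2)*85 = -9*85 = -765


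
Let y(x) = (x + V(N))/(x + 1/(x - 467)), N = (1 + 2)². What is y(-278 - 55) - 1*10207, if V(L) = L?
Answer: -2718895807/266401 ≈ -10206.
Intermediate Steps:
N = 9 (N = 3² = 9)
y(x) = (9 + x)/(x + 1/(-467 + x)) (y(x) = (x + 9)/(x + 1/(x - 467)) = (9 + x)/(x + 1/(-467 + x)))
y(-278 - 55) - 1*10207 = (-4203 + (-278 - 55)² - 458*(-278 - 55))/(1 + (-278 - 55)² - 467*(-278 - 55)) - 1*10207 = (-4203 + (-333)² - 458*(-333))/(1 + (-333)² - 467*(-333)) - 10207 = (-4203 + 110889 + 152514)/(1 + 110889 + 155511) - 10207 = 259200/266401 - 10207 = -2718895807/266401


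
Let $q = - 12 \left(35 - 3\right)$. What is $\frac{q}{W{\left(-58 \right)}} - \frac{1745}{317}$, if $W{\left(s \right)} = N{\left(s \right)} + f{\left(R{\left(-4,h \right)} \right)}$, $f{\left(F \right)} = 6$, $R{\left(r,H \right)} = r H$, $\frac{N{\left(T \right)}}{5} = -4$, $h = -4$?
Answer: $\frac{48649}{2219} \approx 21.924$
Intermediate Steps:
$N{\left(T \right)} = -20$ ($N{\left(T \right)} = 5 \left(-4\right) = -20$)
$R{\left(r,H \right)} = H r$
$W{\left(s \right)} = -14$ ($W{\left(s \right)} = -20 + 6 = -14$)
$q = -384$ ($q = \left(-12\right) 32 = -384$)
$\frac{q}{W{\left(-58 \right)}} - \frac{1745}{317} = - \frac{384}{-14} - \frac{1745}{317} = \left(-384\right) \left(- \frac{1}{14}\right) - \frac{1745}{317} = \frac{192}{7} - \frac{1745}{317} = \frac{48649}{2219}$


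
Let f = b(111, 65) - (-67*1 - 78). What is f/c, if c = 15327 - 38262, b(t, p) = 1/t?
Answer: -16096/2545785 ≈ -0.0063226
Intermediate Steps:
c = -22935
f = 16096/111 (f = 1/111 - (-67*1 - 78) = 1/111 - (-67 - 78) = 1/111 - 1*(-145) = 1/111 + 145 = 16096/111 ≈ 145.01)
f/c = (16096/111)/(-22935) = (16096/111)*(-1/22935) = -16096/2545785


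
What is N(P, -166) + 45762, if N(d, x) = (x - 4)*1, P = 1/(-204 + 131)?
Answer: 45592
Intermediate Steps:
P = -1/73 (P = 1/(-73) = -1/73 ≈ -0.013699)
N(d, x) = -4 + x (N(d, x) = (-4 + x)*1 = -4 + x)
N(P, -166) + 45762 = (-4 - 166) + 45762 = -170 + 45762 = 45592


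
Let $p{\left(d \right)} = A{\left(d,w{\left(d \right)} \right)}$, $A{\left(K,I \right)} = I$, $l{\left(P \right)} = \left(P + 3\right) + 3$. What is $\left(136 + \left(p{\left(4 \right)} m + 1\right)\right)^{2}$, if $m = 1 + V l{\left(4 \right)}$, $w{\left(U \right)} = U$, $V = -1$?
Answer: $10201$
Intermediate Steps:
$l{\left(P \right)} = 6 + P$ ($l{\left(P \right)} = \left(3 + P\right) + 3 = 6 + P$)
$p{\left(d \right)} = d$
$m = -9$ ($m = 1 - \left(6 + 4\right) = 1 - 10 = -9$)
$\left(136 + \left(p{\left(4 \right)} m + 1\right)\right)^{2} = \left(136 + \left(4 \left(-9\right) + 1\right)\right)^{2} = \left(136 + \left(-36 + 1\right)\right)^{2} = \left(136 - 35\right)^{2} = 101^{2} = 10201$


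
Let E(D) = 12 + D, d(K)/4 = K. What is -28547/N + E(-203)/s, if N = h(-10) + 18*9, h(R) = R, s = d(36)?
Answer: -517475/2736 ≈ -189.14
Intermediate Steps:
d(K) = 4*K
s = 144 (s = 4*36 = 144)
N = 152 (N = -10 + 18*9 = -10 + 162 = 152)
-28547/N + E(-203)/s = -28547/152 + (12 - 203)/144 = -28547*1/152 - 191*1/144 = -28547/152 - 191/144 = -517475/2736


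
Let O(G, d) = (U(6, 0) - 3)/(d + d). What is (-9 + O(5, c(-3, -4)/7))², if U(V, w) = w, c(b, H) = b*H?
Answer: 6241/64 ≈ 97.516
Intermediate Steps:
c(b, H) = H*b
O(G, d) = -3/(2*d) (O(G, d) = (0 - 3)/(d + d) = -3*1/(2*d) = -3/(2*d))
(-9 + O(5, c(-3, -4)/7))² = (-9 - 3/(2*(-4*(-3)/7)))² = (-9 - 3/(2*(12*(⅐))))² = (-9 - 3/(2*12/7))² = (-9 - 3/2*7/12)² = (-9 - 7/8)² = (-79/8)² = 6241/64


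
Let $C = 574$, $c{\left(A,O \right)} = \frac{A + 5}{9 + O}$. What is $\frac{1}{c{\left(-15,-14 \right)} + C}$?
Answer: $\frac{1}{576} \approx 0.0017361$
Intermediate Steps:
$c{\left(A,O \right)} = \frac{5 + A}{9 + O}$
$\frac{1}{c{\left(-15,-14 \right)} + C} = \frac{1}{\frac{5 - 15}{9 - 14} + 574} = \frac{1}{\frac{1}{-5} \left(-10\right) + 574} = \frac{1}{\left(- \frac{1}{5}\right) \left(-10\right) + 574} = \frac{1}{2 + 574} = \frac{1}{576}$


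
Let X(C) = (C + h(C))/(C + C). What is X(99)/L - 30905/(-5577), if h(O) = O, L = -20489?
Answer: 633206968/114267153 ≈ 5.5415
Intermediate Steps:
X(C) = 1 (X(C) = (C + C)/(C + C) = (2*C)/((2*C)) = (2*C)*(1/(2*C)) = 1)
X(99)/L - 30905/(-5577) = 1/(-20489) - 30905/(-5577) = 1*(-1/20489) - 30905*(-1/5577) = -1/20489 + 30905/5577 = 633206968/114267153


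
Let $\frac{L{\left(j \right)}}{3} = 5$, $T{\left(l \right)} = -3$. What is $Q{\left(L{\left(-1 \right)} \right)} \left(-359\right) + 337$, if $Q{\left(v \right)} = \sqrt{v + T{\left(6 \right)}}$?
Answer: $337 - 718 \sqrt{3} \approx -906.61$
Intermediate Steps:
$L{\left(j \right)} = 15$ ($L{\left(j \right)} = 3 \cdot 5 = 15$)
$Q{\left(v \right)} = \sqrt{-3 + v}$ ($Q{\left(v \right)} = \sqrt{v - 3} = \sqrt{-3 + v}$)
$Q{\left(L{\left(-1 \right)} \right)} \left(-359\right) + 337 = \sqrt{-3 + 15} \left(-359\right) + 337 = \sqrt{12} \left(-359\right) + 337 = 2 \sqrt{3} \left(-359\right) + 337 = - 718 \sqrt{3} + 337 = 337 - 718 \sqrt{3}$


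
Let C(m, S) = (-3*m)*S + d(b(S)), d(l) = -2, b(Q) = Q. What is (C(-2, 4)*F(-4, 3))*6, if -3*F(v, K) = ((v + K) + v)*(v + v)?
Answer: -1760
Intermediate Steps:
F(v, K) = -2*v*(K + 2*v)/3 (F(v, K) = -((v + K) + v)*(v + v)/3 = -((K + v) + v)*2*v/3 = -(K + 2*v)*2*v/3 = -2*v*(K + 2*v)/3)
C(m, S) = -2 - 3*S*m (C(m, S) = (-3*m)*S - 2 = -3*S*m - 2 = -2 - 3*S*m)
(C(-2, 4)*F(-4, 3))*6 = ((-2 - 3*4*(-2))*(-2/3*(-4)*(3 + 2*(-4))))*6 = ((-2 + 24)*(-2/3*(-4)*(3 - 8)))*6 = (22*(-2/3*(-4)*(-5)))*6 = (22*(-40/3))*6 = -880/3*6 = -1760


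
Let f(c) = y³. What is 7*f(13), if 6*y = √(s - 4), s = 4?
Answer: 0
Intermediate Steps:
y = 0 (y = √(4 - 4)/6 = √0/6 = (⅙)*0 = 0)
f(c) = 0 (f(c) = 0³ = 0)
7*f(13) = 7*0 = 0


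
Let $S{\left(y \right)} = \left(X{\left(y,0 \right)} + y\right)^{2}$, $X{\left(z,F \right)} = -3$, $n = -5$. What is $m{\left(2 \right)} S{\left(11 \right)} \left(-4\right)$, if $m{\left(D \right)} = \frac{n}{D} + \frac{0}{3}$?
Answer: $640$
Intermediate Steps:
$m{\left(D \right)} = - \frac{5}{D}$ ($m{\left(D \right)} = - \frac{5}{D} + \frac{0}{3} = - \frac{5}{D} + 0 \cdot \frac{1}{3} = - \frac{5}{D} + 0 = - \frac{5}{D}$)
$S{\left(y \right)} = \left(-3 + y\right)^{2}$
$m{\left(2 \right)} S{\left(11 \right)} \left(-4\right) = - \frac{5}{2} \left(-3 + 11\right)^{2} \left(-4\right) = \left(-5\right) \frac{1}{2} \cdot 8^{2} \left(-4\right) = \left(- \frac{5}{2}\right) 64 \left(-4\right) = \left(-160\right) \left(-4\right) = 640$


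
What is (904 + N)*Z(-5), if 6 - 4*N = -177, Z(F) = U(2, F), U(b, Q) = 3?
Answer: 11397/4 ≈ 2849.3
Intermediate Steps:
Z(F) = 3
N = 183/4 (N = 3/2 - ¼*(-177) = 3/2 + 177/4 = 183/4 ≈ 45.750)
(904 + N)*Z(-5) = (904 + 183/4)*3 = (3799/4)*3 = 11397/4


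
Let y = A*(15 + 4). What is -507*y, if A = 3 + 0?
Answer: -28899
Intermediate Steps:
A = 3
y = 57 (y = 3*(15 + 4) = 3*19 = 57)
-507*y = -507*57 = -28899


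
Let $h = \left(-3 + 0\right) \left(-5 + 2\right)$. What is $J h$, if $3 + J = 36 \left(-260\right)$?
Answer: $-84267$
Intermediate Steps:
$h = 9$ ($h = \left(-3\right) \left(-3\right) = 9$)
$J = -9363$ ($J = -3 + 36 \left(-260\right) = -3 - 9360 = -9363$)
$J h = \left(-9363\right) 9 = -84267$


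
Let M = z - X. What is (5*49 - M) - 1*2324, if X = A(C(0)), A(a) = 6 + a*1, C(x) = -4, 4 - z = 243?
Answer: -1838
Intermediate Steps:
z = -239 (z = 4 - 1*243 = 4 - 243 = -239)
A(a) = 6 + a
X = 2 (X = 6 - 4 = 2)
M = -241 (M = -239 - 1*2 = -239 - 2 = -241)
(5*49 - M) - 1*2324 = (5*49 - 1*(-241)) - 1*2324 = (245 + 241) - 2324 = 486 - 2324 = -1838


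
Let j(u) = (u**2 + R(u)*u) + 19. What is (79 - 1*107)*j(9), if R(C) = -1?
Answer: -2548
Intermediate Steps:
j(u) = 19 + u**2 - u (j(u) = (u**2 - u) + 19 = 19 + u**2 - u)
(79 - 1*107)*j(9) = (79 - 1*107)*(19 + 9**2 - 1*9) = (79 - 107)*(19 + 81 - 9) = -28*91 = -2548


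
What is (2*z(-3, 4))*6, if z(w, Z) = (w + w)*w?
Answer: 216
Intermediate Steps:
z(w, Z) = 2*w² (z(w, Z) = (2*w)*w = 2*w²)
(2*z(-3, 4))*6 = (2*(2*(-3)²))*6 = (2*(2*9))*6 = (2*18)*6 = 36*6 = 216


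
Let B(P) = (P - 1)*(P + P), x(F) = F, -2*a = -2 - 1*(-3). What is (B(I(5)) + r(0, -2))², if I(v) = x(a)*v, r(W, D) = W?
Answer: 1225/4 ≈ 306.25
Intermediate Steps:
a = -½ (a = -(-2 - 1*(-3))/2 = -(-2 + 3)/2 = -½*1 = -½ ≈ -0.50000)
I(v) = -v/2
B(P) = 2*P*(-1 + P) (B(P) = (-1 + P)*(2*P) = 2*P*(-1 + P))
(B(I(5)) + r(0, -2))² = (2*(-½*5)*(-1 - ½*5) + 0)² = (2*(-5/2)*(-1 - 5/2) + 0)² = (2*(-5/2)*(-7/2) + 0)² = (35/2 + 0)² = (35/2)² = 1225/4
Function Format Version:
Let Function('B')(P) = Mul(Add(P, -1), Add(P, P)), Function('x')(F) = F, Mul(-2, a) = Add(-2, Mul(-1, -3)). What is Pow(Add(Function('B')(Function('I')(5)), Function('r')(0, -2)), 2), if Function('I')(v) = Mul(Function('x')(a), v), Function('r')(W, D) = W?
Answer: Rational(1225, 4) ≈ 306.25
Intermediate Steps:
a = Rational(-1, 2) (a = Mul(Rational(-1, 2), Add(-2, Mul(-1, -3))) = Mul(Rational(-1, 2), Add(-2, 3)) = Mul(Rational(-1, 2), 1) = Rational(-1, 2) ≈ -0.50000)
Function('I')(v) = Mul(Rational(-1, 2), v)
Function('B')(P) = Mul(2, P, Add(-1, P)) (Function('B')(P) = Mul(Add(-1, P), Mul(2, P)) = Mul(2, P, Add(-1, P)))
Pow(Add(Function('B')(Function('I')(5)), Function('r')(0, -2)), 2) = Pow(Add(Mul(2, Mul(Rational(-1, 2), 5), Add(-1, Mul(Rational(-1, 2), 5))), 0), 2) = Pow(Add(Mul(2, Rational(-5, 2), Add(-1, Rational(-5, 2))), 0), 2) = Pow(Add(Mul(2, Rational(-5, 2), Rational(-7, 2)), 0), 2) = Pow(Add(Rational(35, 2), 0), 2) = Pow(Rational(35, 2), 2) = Rational(1225, 4)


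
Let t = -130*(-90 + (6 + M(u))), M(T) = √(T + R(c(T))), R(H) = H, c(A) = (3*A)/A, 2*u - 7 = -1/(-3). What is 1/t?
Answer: 63/687310 + √15/1374620 ≈ 9.4479e-5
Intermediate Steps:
u = 11/3 (u = 7/2 + (-1/(-3))/2 = 7/2 + (-1*(-⅓))/2 = 7/2 + (½)*(⅓) = 7/2 + ⅙ = 11/3 ≈ 3.6667)
c(A) = 3
M(T) = √(3 + T) (M(T) = √(T + 3) = √(3 + T))
t = 10920 - 260*√15/3 (t = -130*(-90 + (6 + √(3 + 11/3))) = -130*(-90 + (6 + √(20/3))) = -130*(-90 + (6 + 2*√15/3)) = -130*(-84 + 2*√15/3) = 10920 - 260*√15/3 ≈ 10584.)
1/t = 1/(10920 - 260*√15/3)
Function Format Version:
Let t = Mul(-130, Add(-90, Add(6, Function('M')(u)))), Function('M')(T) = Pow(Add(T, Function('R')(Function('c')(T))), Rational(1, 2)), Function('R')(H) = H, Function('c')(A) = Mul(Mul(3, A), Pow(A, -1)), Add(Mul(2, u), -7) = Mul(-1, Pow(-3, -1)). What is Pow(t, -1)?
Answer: Add(Rational(63, 687310), Mul(Rational(1, 1374620), Pow(15, Rational(1, 2)))) ≈ 9.4479e-5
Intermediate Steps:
u = Rational(11, 3) (u = Add(Rational(7, 2), Mul(Rational(1, 2), Mul(-1, Pow(-3, -1)))) = Add(Rational(7, 2), Mul(Rational(1, 2), Mul(-1, Rational(-1, 3)))) = Add(Rational(7, 2), Mul(Rational(1, 2), Rational(1, 3))) = Add(Rational(7, 2), Rational(1, 6)) = Rational(11, 3) ≈ 3.6667)
Function('c')(A) = 3
Function('M')(T) = Pow(Add(3, T), Rational(1, 2)) (Function('M')(T) = Pow(Add(T, 3), Rational(1, 2)) = Pow(Add(3, T), Rational(1, 2)))
t = Add(10920, Mul(Rational(-260, 3), Pow(15, Rational(1, 2)))) (t = Mul(-130, Add(-90, Add(6, Pow(Add(3, Rational(11, 3)), Rational(1, 2))))) = Mul(-130, Add(-90, Add(6, Pow(Rational(20, 3), Rational(1, 2))))) = Mul(-130, Add(-90, Add(6, Mul(Rational(2, 3), Pow(15, Rational(1, 2)))))) = Mul(-130, Add(-84, Mul(Rational(2, 3), Pow(15, Rational(1, 2))))) = Add(10920, Mul(Rational(-260, 3), Pow(15, Rational(1, 2)))) ≈ 10584.)
Pow(t, -1) = Pow(Add(10920, Mul(Rational(-260, 3), Pow(15, Rational(1, 2)))), -1)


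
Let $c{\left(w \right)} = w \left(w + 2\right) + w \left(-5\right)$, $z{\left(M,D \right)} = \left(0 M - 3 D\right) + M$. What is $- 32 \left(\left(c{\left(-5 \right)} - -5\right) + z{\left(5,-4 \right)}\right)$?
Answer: $-1984$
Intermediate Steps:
$z{\left(M,D \right)} = M - 3 D$ ($z{\left(M,D \right)} = \left(0 - 3 D\right) + M = - 3 D + M = M - 3 D$)
$c{\left(w \right)} = - 5 w + w \left(2 + w\right)$ ($c{\left(w \right)} = w \left(2 + w\right) - 5 w = - 5 w + w \left(2 + w\right)$)
$- 32 \left(\left(c{\left(-5 \right)} - -5\right) + z{\left(5,-4 \right)}\right) = - 32 \left(\left(- 5 \left(-3 - 5\right) - -5\right) + \left(5 - -12\right)\right) = - 32 \left(\left(\left(-5\right) \left(-8\right) + 5\right) + \left(5 + 12\right)\right) = - 32 \left(\left(40 + 5\right) + 17\right) = - 32 \left(45 + 17\right) = \left(-32\right) 62 = -1984$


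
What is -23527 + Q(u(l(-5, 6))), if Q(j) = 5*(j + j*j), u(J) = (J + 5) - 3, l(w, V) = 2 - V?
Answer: -23517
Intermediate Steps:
u(J) = 2 + J (u(J) = (5 + J) - 3 = 2 + J)
Q(j) = 5*j + 5*j**2 (Q(j) = 5*(j + j**2) = 5*j + 5*j**2)
-23527 + Q(u(l(-5, 6))) = -23527 + 5*(2 + (2 - 1*6))*(1 + (2 + (2 - 1*6))) = -23527 + 5*(2 + (2 - 6))*(1 + (2 + (2 - 6))) = -23527 + 5*(2 - 4)*(1 + (2 - 4)) = -23527 + 5*(-2)*(1 - 2) = -23527 + 5*(-2)*(-1) = -23527 + 10 = -23517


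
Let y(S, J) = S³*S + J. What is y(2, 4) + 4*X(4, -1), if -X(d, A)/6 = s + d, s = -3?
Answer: -4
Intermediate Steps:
y(S, J) = J + S⁴ (y(S, J) = S⁴ + J = J + S⁴)
X(d, A) = 18 - 6*d (X(d, A) = -6*(-3 + d) = 18 - 6*d)
y(2, 4) + 4*X(4, -1) = (4 + 2⁴) + 4*(18 - 6*4) = (4 + 16) + 4*(18 - 24) = 20 + 4*(-6) = 20 - 24 = -4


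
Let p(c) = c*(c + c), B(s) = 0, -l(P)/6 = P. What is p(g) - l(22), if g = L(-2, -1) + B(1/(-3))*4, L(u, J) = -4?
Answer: 164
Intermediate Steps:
l(P) = -6*P
g = -4 (g = -4 + 0*4 = -4 + 0 = -4)
p(c) = 2*c² (p(c) = c*(2*c) = 2*c²)
p(g) - l(22) = 2*(-4)² - (-6)*22 = 2*16 - 1*(-132) = 32 + 132 = 164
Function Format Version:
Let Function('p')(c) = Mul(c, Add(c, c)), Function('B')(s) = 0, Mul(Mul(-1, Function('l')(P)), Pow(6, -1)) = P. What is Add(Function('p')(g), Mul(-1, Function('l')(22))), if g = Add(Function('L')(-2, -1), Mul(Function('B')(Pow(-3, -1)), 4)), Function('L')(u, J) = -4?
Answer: 164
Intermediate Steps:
Function('l')(P) = Mul(-6, P)
g = -4 (g = Add(-4, Mul(0, 4)) = Add(-4, 0) = -4)
Function('p')(c) = Mul(2, Pow(c, 2)) (Function('p')(c) = Mul(c, Mul(2, c)) = Mul(2, Pow(c, 2)))
Add(Function('p')(g), Mul(-1, Function('l')(22))) = Add(Mul(2, Pow(-4, 2)), Mul(-1, Mul(-6, 22))) = Add(Mul(2, 16), Mul(-1, -132)) = Add(32, 132) = 164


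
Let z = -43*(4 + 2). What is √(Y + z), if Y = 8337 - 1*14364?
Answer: I*√6285 ≈ 79.278*I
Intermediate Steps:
Y = -6027 (Y = 8337 - 14364 = -6027)
z = -258 (z = -43*6 = -258)
√(Y + z) = √(-6027 - 258) = √(-6285) = I*√6285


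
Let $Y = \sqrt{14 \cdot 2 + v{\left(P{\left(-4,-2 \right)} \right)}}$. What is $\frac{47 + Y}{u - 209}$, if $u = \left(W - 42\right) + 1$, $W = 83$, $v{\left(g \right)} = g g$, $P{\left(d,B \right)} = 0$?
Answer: $- \frac{47}{167} - \frac{2 \sqrt{7}}{167} \approx -0.31312$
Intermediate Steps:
$v{\left(g \right)} = g^{2}$
$Y = 2 \sqrt{7}$ ($Y = \sqrt{14 \cdot 2 + 0^{2}} = \sqrt{28 + 0} = \sqrt{28} = 2 \sqrt{7} \approx 5.2915$)
$u = 42$ ($u = \left(83 - 42\right) + 1 = 41 + 1 = 42$)
$\frac{47 + Y}{u - 209} = \frac{47 + 2 \sqrt{7}}{42 - 209} = \frac{47 + 2 \sqrt{7}}{-167} = \left(47 + 2 \sqrt{7}\right) \left(- \frac{1}{167}\right) = - \frac{47}{167} - \frac{2 \sqrt{7}}{167}$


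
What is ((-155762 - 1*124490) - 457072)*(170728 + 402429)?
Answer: -422602411868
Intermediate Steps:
((-155762 - 1*124490) - 457072)*(170728 + 402429) = ((-155762 - 124490) - 457072)*573157 = (-280252 - 457072)*573157 = -737324*573157 = -422602411868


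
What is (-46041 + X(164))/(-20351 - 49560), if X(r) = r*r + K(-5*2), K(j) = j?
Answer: 19155/69911 ≈ 0.27399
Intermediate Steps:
X(r) = -10 + r² (X(r) = r*r - 5*2 = r² - 10 = -10 + r²)
(-46041 + X(164))/(-20351 - 49560) = (-46041 + (-10 + 164²))/(-20351 - 49560) = (-46041 + (-10 + 26896))/(-69911) = (-46041 + 26886)*(-1/69911) = -19155*(-1/69911) = 19155/69911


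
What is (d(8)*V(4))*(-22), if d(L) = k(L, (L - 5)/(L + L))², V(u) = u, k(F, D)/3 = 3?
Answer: -7128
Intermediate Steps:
k(F, D) = 9 (k(F, D) = 3*3 = 9)
d(L) = 81 (d(L) = 9² = 81)
(d(8)*V(4))*(-22) = (81*4)*(-22) = 324*(-22) = -7128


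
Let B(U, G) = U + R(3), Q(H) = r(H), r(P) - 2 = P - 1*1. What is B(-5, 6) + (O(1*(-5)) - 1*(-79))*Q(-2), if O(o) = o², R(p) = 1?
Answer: -108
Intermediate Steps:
r(P) = 1 + P (r(P) = 2 + (P - 1*1) = 2 + (P - 1) = 2 + (-1 + P) = 1 + P)
Q(H) = 1 + H
B(U, G) = 1 + U (B(U, G) = U + 1 = 1 + U)
B(-5, 6) + (O(1*(-5)) - 1*(-79))*Q(-2) = (1 - 5) + ((1*(-5))² - 1*(-79))*(1 - 2) = -4 + ((-5)² + 79)*(-1) = -4 + (25 + 79)*(-1) = -4 + 104*(-1) = -4 - 104 = -108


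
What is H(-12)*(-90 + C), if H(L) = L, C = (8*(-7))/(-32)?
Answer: 1059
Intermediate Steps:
C = 7/4 (C = -56*(-1/32) = 7/4 ≈ 1.7500)
H(-12)*(-90 + C) = -12*(-90 + 7/4) = -12*(-353/4) = 1059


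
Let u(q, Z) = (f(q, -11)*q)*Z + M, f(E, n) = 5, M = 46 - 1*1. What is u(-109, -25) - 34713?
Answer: -21043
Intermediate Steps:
M = 45 (M = 46 - 1 = 45)
u(q, Z) = 45 + 5*Z*q (u(q, Z) = (5*q)*Z + 45 = 5*Z*q + 45 = 45 + 5*Z*q)
u(-109, -25) - 34713 = (45 + 5*(-25)*(-109)) - 34713 = (45 + 13625) - 34713 = 13670 - 34713 = -21043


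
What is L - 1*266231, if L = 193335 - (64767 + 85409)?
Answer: -223072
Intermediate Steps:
L = 43159 (L = 193335 - 1*150176 = 193335 - 150176 = 43159)
L - 1*266231 = 43159 - 1*266231 = 43159 - 266231 = -223072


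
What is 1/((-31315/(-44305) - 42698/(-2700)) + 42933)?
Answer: 11962350/513777201089 ≈ 2.3283e-5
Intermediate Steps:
1/((-31315/(-44305) - 42698/(-2700)) + 42933) = 1/((-31315*(-1/44305) - 42698*(-1/2700)) + 42933) = 1/((6263/8861 + 21349/1350) + 42933) = 1/(197628539/11962350 + 42933) = 1/(513777201089/11962350) = 11962350/513777201089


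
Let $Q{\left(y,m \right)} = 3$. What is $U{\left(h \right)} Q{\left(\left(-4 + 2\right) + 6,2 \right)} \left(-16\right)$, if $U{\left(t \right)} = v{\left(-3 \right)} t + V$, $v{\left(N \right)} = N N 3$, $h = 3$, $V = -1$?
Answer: $-3840$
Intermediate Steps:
$v{\left(N \right)} = 3 N^{2}$ ($v{\left(N \right)} = N^{2} \cdot 3 = 3 N^{2}$)
$U{\left(t \right)} = -1 + 27 t$ ($U{\left(t \right)} = 3 \left(-3\right)^{2} t - 1 = 3 \cdot 9 t - 1 = 27 t - 1 = -1 + 27 t$)
$U{\left(h \right)} Q{\left(\left(-4 + 2\right) + 6,2 \right)} \left(-16\right) = \left(-1 + 27 \cdot 3\right) 3 \left(-16\right) = \left(-1 + 81\right) 3 \left(-16\right) = 80 \cdot 3 \left(-16\right) = 240 \left(-16\right) = -3840$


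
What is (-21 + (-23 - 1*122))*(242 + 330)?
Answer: -94952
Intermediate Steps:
(-21 + (-23 - 1*122))*(242 + 330) = (-21 + (-23 - 122))*572 = (-21 - 145)*572 = -166*572 = -94952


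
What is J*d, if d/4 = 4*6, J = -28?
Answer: -2688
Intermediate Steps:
d = 96 (d = 4*(4*6) = 4*24 = 96)
J*d = -28*96 = -2688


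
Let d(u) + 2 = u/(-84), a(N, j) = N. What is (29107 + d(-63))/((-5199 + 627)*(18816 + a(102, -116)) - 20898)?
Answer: -116423/346055976 ≈ -0.00033643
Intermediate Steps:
d(u) = -2 - u/84 (d(u) = -2 + u/(-84) = -2 + u*(-1/84) = -2 - u/84)
(29107 + d(-63))/((-5199 + 627)*(18816 + a(102, -116)) - 20898) = (29107 + (-2 - 1/84*(-63)))/((-5199 + 627)*(18816 + 102) - 20898) = (29107 + (-2 + ¾))/(-4572*18918 - 20898) = (29107 - 5/4)/(-86493096 - 20898) = (116423/4)/(-86513994) = (116423/4)*(-1/86513994) = -116423/346055976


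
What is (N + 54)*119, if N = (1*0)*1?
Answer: 6426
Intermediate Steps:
N = 0 (N = 0*1 = 0)
(N + 54)*119 = (0 + 54)*119 = 54*119 = 6426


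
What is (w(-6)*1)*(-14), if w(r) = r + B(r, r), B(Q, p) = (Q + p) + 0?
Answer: 252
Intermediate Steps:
B(Q, p) = Q + p
w(r) = 3*r (w(r) = r + (r + r) = r + 2*r = 3*r)
(w(-6)*1)*(-14) = ((3*(-6))*1)*(-14) = -18*1*(-14) = -18*(-14) = 252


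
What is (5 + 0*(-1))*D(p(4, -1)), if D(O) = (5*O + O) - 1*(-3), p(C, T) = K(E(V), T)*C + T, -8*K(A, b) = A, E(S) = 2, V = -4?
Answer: -45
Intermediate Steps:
K(A, b) = -A/8
p(C, T) = T - C/4 (p(C, T) = (-⅛*2)*C + T = -C/4 + T = T - C/4)
D(O) = 3 + 6*O (D(O) = 6*O + 3 = 3 + 6*O)
(5 + 0*(-1))*D(p(4, -1)) = (5 + 0*(-1))*(3 + 6*(-1 - ¼*4)) = (5 + 0)*(3 + 6*(-1 - 1)) = 5*(3 + 6*(-2)) = 5*(3 - 12) = 5*(-9) = -45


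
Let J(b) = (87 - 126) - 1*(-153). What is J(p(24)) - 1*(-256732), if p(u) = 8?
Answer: 256846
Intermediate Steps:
J(b) = 114 (J(b) = -39 + 153 = 114)
J(p(24)) - 1*(-256732) = 114 - 1*(-256732) = 114 + 256732 = 256846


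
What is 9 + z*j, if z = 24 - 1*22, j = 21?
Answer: 51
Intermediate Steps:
z = 2 (z = 24 - 22 = 2)
9 + z*j = 9 + 2*21 = 9 + 42 = 51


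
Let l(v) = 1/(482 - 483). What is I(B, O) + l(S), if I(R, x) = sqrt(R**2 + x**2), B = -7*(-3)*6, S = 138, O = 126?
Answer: -1 + 126*sqrt(2) ≈ 177.19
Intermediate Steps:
B = 126 (B = 21*6 = 126)
l(v) = -1 (l(v) = 1/(-1) = -1)
I(B, O) + l(S) = sqrt(126**2 + 126**2) - 1 = sqrt(15876 + 15876) - 1 = sqrt(31752) - 1 = 126*sqrt(2) - 1 = -1 + 126*sqrt(2)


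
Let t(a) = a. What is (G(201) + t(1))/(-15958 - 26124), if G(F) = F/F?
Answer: -1/21041 ≈ -4.7526e-5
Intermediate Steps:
G(F) = 1
(G(201) + t(1))/(-15958 - 26124) = (1 + 1)/(-15958 - 26124) = 2/(-42082) = 2*(-1/42082) = -1/21041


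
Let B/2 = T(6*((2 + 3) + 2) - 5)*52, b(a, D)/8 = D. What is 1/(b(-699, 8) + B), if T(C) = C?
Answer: 1/3912 ≈ 0.00025562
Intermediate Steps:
b(a, D) = 8*D
B = 3848 (B = 2*((6*((2 + 3) + 2) - 5)*52) = 2*((6*(5 + 2) - 5)*52) = 2*((6*7 - 5)*52) = 2*((42 - 5)*52) = 2*(37*52) = 2*1924 = 3848)
1/(b(-699, 8) + B) = 1/(8*8 + 3848) = 1/(64 + 3848) = 1/3912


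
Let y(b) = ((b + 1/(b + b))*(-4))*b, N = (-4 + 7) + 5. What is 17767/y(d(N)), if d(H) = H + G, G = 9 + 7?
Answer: -17767/2306 ≈ -7.7047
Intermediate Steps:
N = 8 (N = 3 + 5 = 8)
G = 16
d(H) = 16 + H (d(H) = H + 16 = 16 + H)
y(b) = b*(-4*b - 2/b) (y(b) = ((b + 1/(2*b))*(-4))*b = (-4*b - 2/b)*b = b*(-4*b - 2/b))
17767/y(d(N)) = 17767/(-2 - 4*(16 + 8)²) = 17767/(-2 - 4*24²) = 17767/(-2 - 4*576) = 17767/(-2 - 2304) = 17767/(-2306) = 17767*(-1/2306) = -17767/2306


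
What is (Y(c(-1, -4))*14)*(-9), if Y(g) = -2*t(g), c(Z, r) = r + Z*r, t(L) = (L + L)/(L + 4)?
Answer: 0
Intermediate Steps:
t(L) = 2*L/(4 + L) (t(L) = (2*L)/(4 + L) = 2*L/(4 + L))
Y(g) = -4*g/(4 + g)
(Y(c(-1, -4))*14)*(-9) = (-4*(-4*(1 - 1))/(4 - 4*(1 - 1))*14)*(-9) = (-4*(-4*0)/(4 - 4*0)*14)*(-9) = (-4*0/(4 + 0)*14)*(-9) = (-4*0/4*14)*(-9) = (-4*0*1/4*14)*(-9) = (0*14)*(-9) = 0*(-9) = 0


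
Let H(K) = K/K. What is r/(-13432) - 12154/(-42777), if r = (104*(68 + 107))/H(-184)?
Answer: -76911109/71822583 ≈ -1.0708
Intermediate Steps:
H(K) = 1
r = 18200 (r = (104*(68 + 107))/1 = (104*175)*1 = 18200*1 = 18200)
r/(-13432) - 12154/(-42777) = 18200/(-13432) - 12154/(-42777) = 18200*(-1/13432) - 12154*(-1/42777) = -2275/1679 + 12154/42777 = -76911109/71822583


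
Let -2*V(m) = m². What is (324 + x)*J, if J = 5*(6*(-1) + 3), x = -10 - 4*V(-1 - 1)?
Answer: -4830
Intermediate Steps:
V(m) = -m²/2
x = -2 (x = -10 - (-2)*(-1 - 1)² = -10 - (-2)*(-2)² = -10 - (-2)*4 = -10 - 4*(-2) = -10 + 8 = -2)
J = -15 (J = 5*(-6 + 3) = 5*(-3) = -15)
(324 + x)*J = (324 - 2)*(-15) = 322*(-15) = -4830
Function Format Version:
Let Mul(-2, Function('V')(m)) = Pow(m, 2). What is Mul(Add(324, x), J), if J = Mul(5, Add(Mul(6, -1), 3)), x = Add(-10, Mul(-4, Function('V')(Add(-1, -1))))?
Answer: -4830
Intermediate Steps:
Function('V')(m) = Mul(Rational(-1, 2), Pow(m, 2))
x = -2 (x = Add(-10, Mul(-4, Mul(Rational(-1, 2), Pow(Add(-1, -1), 2)))) = Add(-10, Mul(-4, Mul(Rational(-1, 2), Pow(-2, 2)))) = Add(-10, Mul(-4, Mul(Rational(-1, 2), 4))) = Add(-10, Mul(-4, -2)) = Add(-10, 8) = -2)
J = -15 (J = Mul(5, Add(-6, 3)) = Mul(5, -3) = -15)
Mul(Add(324, x), J) = Mul(Add(324, -2), -15) = Mul(322, -15) = -4830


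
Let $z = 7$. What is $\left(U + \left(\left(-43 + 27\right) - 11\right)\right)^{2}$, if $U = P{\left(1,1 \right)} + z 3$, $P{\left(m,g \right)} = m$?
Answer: $25$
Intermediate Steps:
$U = 22$ ($U = 1 + 7 \cdot 3 = 1 + 21 = 22$)
$\left(U + \left(\left(-43 + 27\right) - 11\right)\right)^{2} = \left(22 + \left(\left(-43 + 27\right) - 11\right)\right)^{2} = \left(22 - 27\right)^{2} = \left(-5\right)^{2} = 25$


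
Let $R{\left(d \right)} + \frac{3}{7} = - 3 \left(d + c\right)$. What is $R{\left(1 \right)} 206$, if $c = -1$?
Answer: $- \frac{618}{7} \approx -88.286$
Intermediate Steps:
$R{\left(d \right)} = \frac{18}{7} - 3 d$ ($R{\left(d \right)} = - \frac{3}{7} - 3 \left(d - 1\right) = - \frac{3}{7} - 3 \left(-1 + d\right) = - \frac{3}{7} - \left(-3 + 3 d\right) = \frac{18}{7} - 3 d$)
$R{\left(1 \right)} 206 = \left(\frac{18}{7} - 3\right) 206 = \left(- \frac{3}{7}\right) 206 = - \frac{618}{7}$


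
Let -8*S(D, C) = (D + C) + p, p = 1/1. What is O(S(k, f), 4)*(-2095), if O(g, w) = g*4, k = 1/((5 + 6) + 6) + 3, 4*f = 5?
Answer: 756295/136 ≈ 5561.0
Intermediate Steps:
f = 5/4 (f = (¼)*5 = 5/4 ≈ 1.2500)
k = 52/17 (k = 1/(11 + 6) + 3 = 1/17 + 3 = 52/17 ≈ 3.0588)
p = 1
S(D, C) = -⅛ - C/8 - D/8 (S(D, C) = -((D + C) + 1)/8 = -((C + D) + 1)/8 = -(1 + C + D)/8 = -⅛ - C/8 - D/8)
O(g, w) = 4*g
O(S(k, f), 4)*(-2095) = (4*(-⅛ - ⅛*5/4 - ⅛*52/17))*(-2095) = (4*(-⅛ - 5/32 - 13/34))*(-2095) = (4*(-361/544))*(-2095) = -361/136*(-2095) = 756295/136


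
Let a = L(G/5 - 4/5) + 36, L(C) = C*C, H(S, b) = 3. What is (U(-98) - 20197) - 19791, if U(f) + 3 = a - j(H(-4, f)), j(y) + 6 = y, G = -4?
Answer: -998736/25 ≈ -39949.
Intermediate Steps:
L(C) = C²
j(y) = -6 + y
a = 964/25 (a = (-4/5 - 4/5)² + 36 = (-4*⅕ - 4*⅕)² + 36 = (-⅘ - ⅘)² + 36 = (-8/5)² + 36 = 64/25 + 36 = 964/25 ≈ 38.560)
U(f) = 964/25 (U(f) = -3 + (964/25 - (-6 + 3)) = -3 + (964/25 - 1*(-3)) = -3 + (964/25 + 3) = -3 + 1039/25 = 964/25)
(U(-98) - 20197) - 19791 = (964/25 - 20197) - 19791 = -503961/25 - 19791 = -998736/25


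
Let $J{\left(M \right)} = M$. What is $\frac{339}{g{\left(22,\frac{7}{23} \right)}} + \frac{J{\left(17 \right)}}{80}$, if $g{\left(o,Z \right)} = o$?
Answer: $\frac{13747}{880} \approx 15.622$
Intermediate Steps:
$\frac{339}{g{\left(22,\frac{7}{23} \right)}} + \frac{J{\left(17 \right)}}{80} = \frac{339}{22} + \frac{17}{80} = \frac{13747}{880}$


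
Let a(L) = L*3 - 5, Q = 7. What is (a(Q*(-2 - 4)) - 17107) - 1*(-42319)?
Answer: 25081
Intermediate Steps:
a(L) = -5 + 3*L (a(L) = 3*L - 5 = -5 + 3*L)
(a(Q*(-2 - 4)) - 17107) - 1*(-42319) = ((-5 + 3*(7*(-2 - 4))) - 17107) - 1*(-42319) = ((-5 + 3*(7*(-6))) - 17107) + 42319 = ((-5 + 3*(-42)) - 17107) + 42319 = ((-5 - 126) - 17107) + 42319 = (-131 - 17107) + 42319 = -17238 + 42319 = 25081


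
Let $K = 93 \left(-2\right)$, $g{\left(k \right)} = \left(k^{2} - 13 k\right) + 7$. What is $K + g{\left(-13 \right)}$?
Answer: $159$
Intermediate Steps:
$g{\left(k \right)} = 7 + k^{2} - 13 k$
$K = -186$
$K + g{\left(-13 \right)} = -186 + \left(7 + \left(-13\right)^{2} - -169\right) = -186 + \left(7 + 169 + 169\right) = -186 + 345 = 159$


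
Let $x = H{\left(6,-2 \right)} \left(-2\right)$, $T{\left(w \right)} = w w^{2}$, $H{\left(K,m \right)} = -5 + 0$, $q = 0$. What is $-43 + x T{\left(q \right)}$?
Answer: $-43$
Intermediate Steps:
$H{\left(K,m \right)} = -5$
$T{\left(w \right)} = w^{3}$
$x = 10$ ($x = \left(-5\right) \left(-2\right) = 10$)
$-43 + x T{\left(q \right)} = -43 + 10 \cdot 0^{3} = -43 + 10 \cdot 0 = -43 + 0 = -43$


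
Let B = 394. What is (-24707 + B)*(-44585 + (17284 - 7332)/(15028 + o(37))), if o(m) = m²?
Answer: 17774025773709/16397 ≈ 1.0840e+9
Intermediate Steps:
(-24707 + B)*(-44585 + (17284 - 7332)/(15028 + o(37))) = (-24707 + 394)*(-44585 + (17284 - 7332)/(15028 + 37²)) = -24313*(-44585 + 9952/(15028 + 1369)) = -24313*(-44585 + 9952/16397) = -24313*(-731050293/16397) = 17774025773709/16397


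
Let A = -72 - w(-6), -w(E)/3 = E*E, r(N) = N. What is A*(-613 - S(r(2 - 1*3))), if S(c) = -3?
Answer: -21960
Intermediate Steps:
w(E) = -3*E² (w(E) = -3*E*E = -3*E²)
A = 36 (A = -72 - (-3)*(-6)² = -72 - (-3)*36 = -72 - 1*(-108) = -72 + 108 = 36)
A*(-613 - S(r(2 - 1*3))) = 36*(-613 - 1*(-3)) = 36*(-613 + 3) = 36*(-610) = -21960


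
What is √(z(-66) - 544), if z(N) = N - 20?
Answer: 3*I*√70 ≈ 25.1*I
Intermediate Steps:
z(N) = -20 + N
√(z(-66) - 544) = √((-20 - 66) - 544) = √(-86 - 544) = √(-630) = 3*I*√70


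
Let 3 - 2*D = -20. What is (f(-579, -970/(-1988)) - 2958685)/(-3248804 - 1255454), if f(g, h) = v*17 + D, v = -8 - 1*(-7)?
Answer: 5917381/9008516 ≈ 0.65687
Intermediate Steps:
D = 23/2 (D = 3/2 - 1/2*(-20) = 3/2 + 10 = 23/2 ≈ 11.500)
v = -1 (v = -8 + 7 = -1)
f(g, h) = -11/2 (f(g, h) = -1*17 + 23/2 = -17 + 23/2 = -11/2)
(f(-579, -970/(-1988)) - 2958685)/(-3248804 - 1255454) = (-11/2 - 2958685)/(-3248804 - 1255454) = -5917381/2/(-4504258) = -5917381/2*(-1/4504258) = 5917381/9008516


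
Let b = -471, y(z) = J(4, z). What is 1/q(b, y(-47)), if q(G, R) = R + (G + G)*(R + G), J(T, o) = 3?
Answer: 1/440859 ≈ 2.2683e-6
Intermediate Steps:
y(z) = 3
q(G, R) = R + 2*G*(G + R) (q(G, R) = R + (2*G)*(G + R) = R + 2*G*(G + R))
1/q(b, y(-47)) = 1/(3 + 2*(-471)² + 2*(-471)*3) = 1/(3 + 2*221841 - 2826) = 1/(3 + 443682 - 2826) = 1/440859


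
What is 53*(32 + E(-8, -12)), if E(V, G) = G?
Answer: 1060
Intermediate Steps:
53*(32 + E(-8, -12)) = 53*(32 - 12) = 53*20 = 1060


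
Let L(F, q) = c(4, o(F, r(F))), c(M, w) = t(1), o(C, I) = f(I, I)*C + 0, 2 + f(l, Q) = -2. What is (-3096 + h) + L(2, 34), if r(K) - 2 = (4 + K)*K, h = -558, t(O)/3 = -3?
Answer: -3663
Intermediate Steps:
t(O) = -9 (t(O) = 3*(-3) = -9)
f(l, Q) = -4 (f(l, Q) = -2 - 2 = -4)
r(K) = 2 + K*(4 + K) (r(K) = 2 + (4 + K)*K = 2 + K*(4 + K))
o(C, I) = -4*C (o(C, I) = -4*C + 0 = -4*C)
c(M, w) = -9
L(F, q) = -9
(-3096 + h) + L(2, 34) = (-3096 - 558) - 9 = -3654 - 9 = -3663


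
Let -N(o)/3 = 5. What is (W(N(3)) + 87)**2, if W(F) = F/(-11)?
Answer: 944784/121 ≈ 7808.1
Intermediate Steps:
N(o) = -15 (N(o) = -3*5 = -15)
W(F) = -F/11 (W(F) = F*(-1/11) = -F/11)
(W(N(3)) + 87)**2 = (-1/11*(-15) + 87)**2 = (15/11 + 87)**2 = (972/11)**2 = 944784/121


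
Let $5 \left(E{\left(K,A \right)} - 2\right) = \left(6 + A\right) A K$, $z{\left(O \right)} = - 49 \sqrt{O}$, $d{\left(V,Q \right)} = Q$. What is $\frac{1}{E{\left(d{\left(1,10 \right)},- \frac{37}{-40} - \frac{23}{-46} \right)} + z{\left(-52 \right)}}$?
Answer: $\frac{2117600}{11464086263} + \frac{1280000 i \sqrt{13}}{1637726609} \approx 0.00018472 + 0.002818 i$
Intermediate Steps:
$E{\left(K,A \right)} = 2 + \frac{A K \left(6 + A\right)}{5}$ ($E{\left(K,A \right)} = 2 + \frac{\left(6 + A\right) A K}{5} = 2 + \frac{A \left(6 + A\right) K}{5} = 2 + \frac{A K \left(6 + A\right)}{5}$)
$\frac{1}{E{\left(d{\left(1,10 \right)},- \frac{37}{-40} - \frac{23}{-46} \right)} + z{\left(-52 \right)}} = \frac{1}{\left(2 + \frac{1}{5} \cdot 10 \left(- \frac{37}{-40} - \frac{23}{-46}\right)^{2} + \frac{6}{5} \left(- \frac{37}{-40} - \frac{23}{-46}\right) 10\right) - 49 \sqrt{-52}} = \frac{1}{\left(2 + \frac{1}{5} \cdot 10 \left(\left(-37\right) \left(- \frac{1}{40}\right) - - \frac{1}{2}\right)^{2} + \frac{6}{5} \left(\left(-37\right) \left(- \frac{1}{40}\right) - - \frac{1}{2}\right) 10\right) - 49 \cdot 2 i \sqrt{13}} = \frac{1}{\left(2 + \frac{1}{5} \cdot 10 \left(\frac{37}{40} + \frac{1}{2}\right)^{2} + \frac{6}{5} \left(\frac{37}{40} + \frac{1}{2}\right) 10\right) - 98 i \sqrt{13}} = \frac{1}{\left(2 + \frac{1}{5} \cdot 10 \left(\frac{57}{40}\right)^{2} + \frac{6}{5} \cdot \frac{57}{40} \cdot 10\right) - 98 i \sqrt{13}} = \frac{1}{\left(2 + \frac{1}{5} \cdot 10 \cdot \frac{3249}{1600} + \frac{171}{10}\right) - 98 i \sqrt{13}} = \frac{1}{\left(2 + \frac{3249}{800} + \frac{171}{10}\right) - 98 i \sqrt{13}} = \frac{1}{\frac{18529}{800} - 98 i \sqrt{13}}$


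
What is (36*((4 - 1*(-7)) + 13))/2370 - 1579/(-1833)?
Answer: 887657/724035 ≈ 1.2260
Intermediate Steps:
(36*((4 - 1*(-7)) + 13))/2370 - 1579/(-1833) = (36*((4 + 7) + 13))*(1/2370) - 1579*(-1/1833) = (36*(11 + 13))*(1/2370) + 1579/1833 = (36*24)*(1/2370) + 1579/1833 = 864*(1/2370) + 1579/1833 = 144/395 + 1579/1833 = 887657/724035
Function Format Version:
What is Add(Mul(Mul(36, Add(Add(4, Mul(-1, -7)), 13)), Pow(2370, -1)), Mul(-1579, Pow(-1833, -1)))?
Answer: Rational(887657, 724035) ≈ 1.2260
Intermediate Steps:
Add(Mul(Mul(36, Add(Add(4, Mul(-1, -7)), 13)), Pow(2370, -1)), Mul(-1579, Pow(-1833, -1))) = Add(Mul(Mul(36, Add(Add(4, 7), 13)), Rational(1, 2370)), Mul(-1579, Rational(-1, 1833))) = Add(Mul(Mul(36, Add(11, 13)), Rational(1, 2370)), Rational(1579, 1833)) = Add(Mul(Mul(36, 24), Rational(1, 2370)), Rational(1579, 1833)) = Add(Mul(864, Rational(1, 2370)), Rational(1579, 1833)) = Add(Rational(144, 395), Rational(1579, 1833)) = Rational(887657, 724035)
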